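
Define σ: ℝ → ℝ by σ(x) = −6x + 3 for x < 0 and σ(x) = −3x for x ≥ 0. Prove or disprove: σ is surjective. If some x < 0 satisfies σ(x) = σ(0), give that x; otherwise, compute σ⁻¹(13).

Both pieces are strictly decreasing (slopes −6 and −3), so each is injective on its own interval.
The left piece maps (−∞, 0) onto (3, ∞); the right piece maps [0, ∞) onto (−∞, 0].
The union (3, ∞) ∪ (−∞, 0] omits the interval between 3 and 0; in particular 3 has no preimage. So σ is not surjective.
Because the two images are disjoint, no x < 0 has σ(x) = σ(0), so we compute σ⁻¹(13): 13 lies in (3, ∞), so solve −6x + 3 = 13: x = (13 − 3)/(−6) = −5/3.

-5/3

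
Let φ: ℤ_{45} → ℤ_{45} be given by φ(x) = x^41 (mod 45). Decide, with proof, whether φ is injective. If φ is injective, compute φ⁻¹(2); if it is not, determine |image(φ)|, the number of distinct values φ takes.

φ(0) = 0^41 = 0.
φ(15): Repeated squaring mod 45: 15^1 ≡ 15, 15^2 ≡ 15² = 225 ≡ 0, 15^4 ≡ 0² = 0, 15^8 ≡ 0² = 0, 15^16 ≡ 0² = 0, 15^32 ≡ 0² = 0. Since 41 = 32 + 8 + 1, 15^41 ≡ 0·0·15: 0·0 = 0, then 0·15 = 0. So 15^41 ≡ 0 (mod 45).
So φ(0) = φ(15) = 0 while 0 ≠ 15, therefore φ is not injective.
Since φ is not injective, we determine |image(φ)|. Computing x^41 mod 45 for each x (by repeated squaring, reducing mod 45 at every step), the values φ(0), φ(1), …, φ(44) are: 0, 1, 32, 18, 34, 20, 36, 22, 8, 9, 10, 41, 27, 43, 29, 0, 31, 17, 18, 19, 5, 36, 7, 38, 9, 40, 26, 27, 28, 14, 0, 16, 2, 18, 4, 35, 36, 37, 23, 9, 25, 11, 27, 13, 44.
The distinct values are {0, 1, 2, 4, 5, 7, 8, 9, 10, 11, 13, 14, 16, 17, 18, 19, 20, 22, 23, 25, 26, 27, 28, 29, 31, 32, 34, 35, 36, 37, 38, 40, 41, 43, 44}; there are 35 of them.

35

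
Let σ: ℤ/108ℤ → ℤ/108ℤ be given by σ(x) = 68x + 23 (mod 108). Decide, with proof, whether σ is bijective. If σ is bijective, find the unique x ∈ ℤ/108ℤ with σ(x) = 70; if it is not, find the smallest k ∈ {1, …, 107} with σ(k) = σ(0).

27

By definition, σ is injective if σ(a) = σ(b) implies a = b.
We have gcd(68, 108) = 4 > 1. Taking a = 0 and b = 27: σ(0) = 23 and σ(27) = 68·27 + 23 = 1859 ≡ 23 (mod 108).
So σ(0) = σ(27) while 0 ≠ 27, therefore σ is not injective, hence not bijective.
Since σ is not bijective, we find the least positive k with σ(k) = σ(0): this means 68k ≡ 0 (mod 108), i.e. 108 ∣ 68k. Since gcd(68, 108) = 4, dividing through by 4 this holds exactly when 27 ∣ 17k, and as gcd(17, 27) = 1, exactly when 27 ∣ k.
The smallest positive such k is 27.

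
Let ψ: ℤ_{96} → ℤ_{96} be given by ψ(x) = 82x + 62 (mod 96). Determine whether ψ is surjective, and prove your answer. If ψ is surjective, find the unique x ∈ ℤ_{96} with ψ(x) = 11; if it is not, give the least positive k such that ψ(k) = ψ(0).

48

Since gcd(82, 96) = 2, we have 82x ≡ 0 (mod 2) for all x, so ψ(x) ≡ 0 (mod 2).
But 1 ≢ 0 (mod 2), so 1 ∈ ℤ_{96} has no preimage. Hence ψ is not surjective.
Since ψ is not surjective, we find the least positive k with ψ(k) = ψ(0): this means 82k ≡ 0 (mod 96), i.e. 96 ∣ 82k. Since gcd(82, 96) = 2, dividing through by 2 this holds exactly when 48 ∣ 41k, and as gcd(41, 48) = 1, exactly when 48 ∣ k.
The smallest positive such k is 48.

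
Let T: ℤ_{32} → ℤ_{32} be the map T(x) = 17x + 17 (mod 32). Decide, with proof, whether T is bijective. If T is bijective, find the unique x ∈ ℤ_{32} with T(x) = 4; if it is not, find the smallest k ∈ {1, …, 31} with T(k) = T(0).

3

Suppose T(s) = T(t) in ℤ_{32}. Then 17s + 17 ≡ 17t + 17 (mod 32), so 17(s − t) ≡ 0 (mod 32).
Since gcd(17, 32) = 1, 17 is invertible modulo 32, hence s − t ≡ 0 (mod 32), i.e. s = t.
We now compute 17⁻¹ mod 32 explicitly. Euclid's algorithm: 32 = 1·17 + 15, 17 = 1·15 + 2, 15 = 7·2 + 1; back-substituting gives 1 = 17·17 − 9·32, so 17⁻¹ ≡ 17 (mod 32).
For any y ∈ ℤ_{32}, x = 17(y − 17) mod 32 satisfies T(x) = 17·17(y − 17) + 17 ≡ y (since 17·17 ≡ 1 mod 32). So every y has a preimage.
Thus T is bijective.
Since T is bijective, we compute T⁻¹(4): solve 17x + 17 ≡ 4 (mod 32), i.e. 17x ≡ 19 (mod 32).
Multiplying by 17⁻¹ = 17 gives x ≡ 17·19 = 323 = 10·32 + 3 ≡ 3 (mod 32).
Check: T(3) = 17·3 + 17 = 68 = 2·32 + 4 ≡ 4 (mod 32).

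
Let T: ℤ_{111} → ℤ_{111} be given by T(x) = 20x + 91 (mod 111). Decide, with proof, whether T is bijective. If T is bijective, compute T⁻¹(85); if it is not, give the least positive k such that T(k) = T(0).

Recall: injectivity means: for all u, v in the domain, T(u) = T(v) implies u = v.
Suppose T(u) = T(v) in ℤ_{111}. Then 20u + 91 ≡ 20v + 91 (mod 111), thus 20(u − v) ≡ 0 (mod 111).
Since gcd(20, 111) = 1, 20 is invertible modulo 111, therefore u − v ≡ 0 (mod 111), i.e. u = v.
We now compute 20⁻¹ mod 111 explicitly. Euclid's algorithm: 111 = 5·20 + 11, 20 = 1·11 + 9, 11 = 1·9 + 2, 9 = 4·2 + 1; back-substituting gives 1 = 50·20 − 9·111, so 20⁻¹ ≡ 50 (mod 111).
Then y ↦ 50(y − 91) is a two-sided inverse to T, so every y ∈ ℤ_{111} has a preimage.
Therefore T is bijective.
Since T is bijective, we compute T⁻¹(85): solve 20x + 91 ≡ 85 (mod 111), i.e. 20x ≡ 105 (mod 111).
Multiplying by 20⁻¹ = 50 gives x ≡ 50·105 = 5250 = 47·111 + 33 ≡ 33 (mod 111).
Check: T(33) = 20·33 + 91 = 751 = 6·111 + 85 ≡ 85 (mod 111).

33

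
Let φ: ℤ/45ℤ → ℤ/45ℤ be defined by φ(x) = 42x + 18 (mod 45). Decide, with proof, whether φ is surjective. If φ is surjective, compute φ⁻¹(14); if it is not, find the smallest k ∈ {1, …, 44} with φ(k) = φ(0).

Since gcd(42, 45) = 3, we have 42x ≡ 0 (mod 3) for all x, so φ(x) ≡ 0 (mod 3).
But 1 ≢ 0 (mod 3), so 1 ∈ ℤ/45ℤ has no preimage. Hence φ is not surjective.
Since φ is not surjective, we find the least positive k with φ(k) = φ(0): this means 42k ≡ 0 (mod 45), i.e. 45 ∣ 42k. Since gcd(42, 45) = 3, dividing through by 3 this holds exactly when 15 ∣ 14k, and as gcd(14, 15) = 1, exactly when 15 ∣ k.
The smallest positive such k is 15.

15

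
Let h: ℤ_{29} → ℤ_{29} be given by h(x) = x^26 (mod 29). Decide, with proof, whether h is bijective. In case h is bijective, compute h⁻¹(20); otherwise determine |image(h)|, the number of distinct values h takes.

h(14): Repeated squaring mod 29: 14^1 ≡ 14, 14^2 ≡ 14² = 196 ≡ 22, 14^4 ≡ 22² = 484 ≡ 20, 14^8 ≡ 20² = 400 ≡ 23, 14^16 ≡ 23² = 529 ≡ 7. Since 26 = 16 + 8 + 2, 14^26 ≡ 7·23·22: 7·23 = 161 ≡ 16, then 16·22 = 352 ≡ 4. So 14^26 ≡ 4 (mod 29).
h(15): Repeated squaring mod 29: 15^1 ≡ 15, 15^2 ≡ 15² = 225 ≡ 22, 15^4 ≡ 22² = 484 ≡ 20, 15^8 ≡ 20² = 400 ≡ 23, 15^16 ≡ 23² = 529 ≡ 7. Since 26 = 16 + 8 + 2, 15^26 ≡ 7·23·22: 7·23 = 161 ≡ 16, then 16·22 = 352 ≡ 4. So 15^26 ≡ 4 (mod 29).
So h(14) = h(15) = 4 while 14 ≠ 15, therefore h is not injective, hence not bijective.
Since h is not bijective, we determine |image(h)|. Computing x^26 mod 29 for each x (by repeated squaring, reducing mod 29 at every step), the values h(0), h(1), …, h(28) are: 0, 1, 22, 13, 20, 7, 25, 16, 5, 24, 9, 6, 28, 23, 4, 4, 23, 28, 6, 9, 24, 5, 16, 25, 7, 20, 13, 22, 1.
The distinct values are {0, 1, 4, 5, 6, 7, 9, 13, 16, 20, 22, 23, 24, 25, 28}; there are 15 of them.

15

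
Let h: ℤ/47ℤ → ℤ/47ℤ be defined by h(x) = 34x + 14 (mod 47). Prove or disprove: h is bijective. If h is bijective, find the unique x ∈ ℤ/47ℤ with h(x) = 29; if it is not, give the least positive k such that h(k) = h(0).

35

By definition, h is injective if h(u) = h(v) implies u = v.
If h(u) = h(v), then 34u ≡ 34v (mod 47). Because gcd(34, 47) = 1, we may cancel 34 to get u ≡ v (mod 47).
We now compute 34⁻¹ mod 47 explicitly. Euclid's algorithm: 47 = 1·34 + 13, 34 = 2·13 + 8, 13 = 1·8 + 5, 8 = 1·5 + 3, 5 = 1·3 + 2, 3 = 1·2 + 1; back-substituting gives 1 = 18·34 − 13·47, so 34⁻¹ ≡ 18 (mod 47).
Then y ↦ 18(y − 14) is a two-sided inverse to h, so every y ∈ ℤ/47ℤ has a preimage.
Thus h is bijective.
Since h is bijective, we compute h⁻¹(29): solve 34x + 14 ≡ 29 (mod 47), i.e. 34x ≡ 15 (mod 47).
Multiplying by 34⁻¹ = 18 gives x ≡ 18·15 = 270 = 5·47 + 35 ≡ 35 (mod 47).
Check: h(35) = 34·35 + 14 = 1204 = 25·47 + 29 ≡ 29 (mod 47).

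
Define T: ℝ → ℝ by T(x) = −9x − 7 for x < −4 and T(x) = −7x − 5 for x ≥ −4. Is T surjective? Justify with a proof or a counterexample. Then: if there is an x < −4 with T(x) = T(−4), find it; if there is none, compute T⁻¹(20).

Both pieces are strictly decreasing (slopes −9 and −7), so each is injective on its own interval.
The left piece maps (−∞, −4) onto (29, ∞); the right piece maps [−4, ∞) onto (−∞, 23].
The union (29, ∞) ∪ (−∞, 23] omits the interval between 29 and 23; in particular 29 has no preimage. So T is not surjective.
Because the two images are disjoint, no x < −4 has T(x) = T(−4), so we compute T⁻¹(20): 20 lies in (−∞, 23], so solve −7x − 5 = 20: x = (20 + 5)/(−7) = −25/7.

-25/7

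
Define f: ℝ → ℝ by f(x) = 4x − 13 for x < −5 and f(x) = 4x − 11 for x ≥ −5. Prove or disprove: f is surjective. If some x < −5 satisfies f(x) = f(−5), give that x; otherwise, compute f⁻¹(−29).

-9/2

Both pieces are strictly increasing (slopes 4 and 4), so each is injective on its own interval.
The left piece maps (−∞, −5) onto (−∞, −33); the right piece maps [−5, ∞) onto [−31, ∞).
The union (−∞, −33) ∪ [−31, ∞) omits the interval between −33 and −31; in particular −33 has no preimage. So f is not surjective.
Because the two images are disjoint, no x < −5 has f(x) = f(−5), so we compute f⁻¹(−29): −29 lies in [−31, ∞), so solve 4x − 11 = −29: x = (−29 + 11)/4 = −9/2.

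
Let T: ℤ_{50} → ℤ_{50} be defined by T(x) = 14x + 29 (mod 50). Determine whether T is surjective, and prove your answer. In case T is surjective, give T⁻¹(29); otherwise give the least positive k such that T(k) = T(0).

25

Since gcd(14, 50) = 2, we have 14x ≡ 0 (mod 2) for all x, so T(x) ≡ 1 (mod 2).
But 0 ≢ 1 (mod 2), so 0 ∈ ℤ_{50} has no preimage. Thus T is not surjective.
Since T is not surjective, we find the least positive k with T(k) = T(0): this means 14k ≡ 0 (mod 50), i.e. 50 ∣ 14k. Since gcd(14, 50) = 2, dividing through by 2 this holds exactly when 25 ∣ 7k, and as gcd(7, 25) = 1, exactly when 25 ∣ k.
The smallest positive such k is 25.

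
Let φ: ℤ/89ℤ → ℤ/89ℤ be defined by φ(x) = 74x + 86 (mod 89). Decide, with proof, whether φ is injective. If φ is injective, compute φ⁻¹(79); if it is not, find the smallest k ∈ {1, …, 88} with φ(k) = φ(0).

42

If φ(x_1) = φ(x_2), then 74x_1 ≡ 74x_2 (mod 89). Because gcd(74, 89) = 1, we may cancel 74 to get x_1 ≡ x_2 (mod 89).
Therefore φ is injective.
We now compute 74⁻¹ mod 89 explicitly. Euclid's algorithm: 89 = 1·74 + 15, 74 = 4·15 + 14, 15 = 1·14 + 1; back-substituting gives 1 = 83·74 − 69·89, so 74⁻¹ ≡ 83 (mod 89).
Since φ is injective, we find φ⁻¹(79): we need 74x ≡ 79 − 86 ≡ 82 (mod 89). Using 74⁻¹ = 83: x ≡ 83·82 = 6806 = 76·89 + 42, so x = 42.
Check: φ(42) = 74·42 + 86 = 3194 = 35·89 + 79 ≡ 79 (mod 89).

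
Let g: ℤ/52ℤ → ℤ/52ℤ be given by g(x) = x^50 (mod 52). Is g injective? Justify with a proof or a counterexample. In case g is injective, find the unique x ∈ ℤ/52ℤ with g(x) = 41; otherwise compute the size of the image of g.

g(12): Repeated squaring mod 52: 12^1 ≡ 12, 12^2 ≡ 12² = 144 ≡ 40, 12^4 ≡ 40² = 1600 ≡ 40, 12^8 ≡ 40² = 1600 ≡ 40, 12^16 ≡ 40² = 1600 ≡ 40, 12^32 ≡ 40² = 1600 ≡ 40. Since 50 = 32 + 16 + 2, 12^50 ≡ 40·40·40: 40·40 = 1600 ≡ 40, then 40·40 = 1600 ≡ 40. So 12^50 ≡ 40 (mod 52).
g(14): Repeated squaring mod 52: 14^1 ≡ 14, 14^2 ≡ 14² = 196 ≡ 40, 14^4 ≡ 40² = 1600 ≡ 40, 14^8 ≡ 40² = 1600 ≡ 40, 14^16 ≡ 40² = 1600 ≡ 40, 14^32 ≡ 40² = 1600 ≡ 40. Since 50 = 32 + 16 + 2, 14^50 ≡ 40·40·40: 40·40 = 1600 ≡ 40, then 40·40 = 1600 ≡ 40. So 14^50 ≡ 40 (mod 52).
So g(12) = g(14) = 40 while 12 ≠ 14, hence g is not injective.
Since g is not injective, we determine |image(g)|. Computing x^50 mod 52 for each x (by repeated squaring, reducing mod 52 at every step), the values g(0), g(1), …, g(51) are: 0, 1, 4, 9, 16, 25, 36, 49, 12, 29, 48, 17, 40, 13, 40, 17, 48, 29, 12, 49, 36, 25, 16, 9, 4, 1, 0, 1, 4, 9, 16, 25, 36, 49, 12, 29, 48, 17, 40, 13, 40, 17, 48, 29, 12, 49, 36, 25, 16, 9, 4, 1.
The distinct values are {0, 1, 4, 9, 12, 13, 16, 17, 25, 29, 36, 40, 48, 49}; there are 14 of them.

14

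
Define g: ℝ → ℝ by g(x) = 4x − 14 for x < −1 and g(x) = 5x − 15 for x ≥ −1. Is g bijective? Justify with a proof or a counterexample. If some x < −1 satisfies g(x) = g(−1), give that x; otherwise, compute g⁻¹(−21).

Both pieces are strictly increasing (slopes 4 and 5), so each is injective on its own interval.
The left piece maps (−∞, −1) onto (−∞, −18); the right piece maps [−1, ∞) onto [−20, ∞).
These images overlap. In particular g(−1) = −20 (right piece), and solving 4x − 14 = −20 on the left piece gives x = −3/2 < −1.
So g(−3/2) = g(−1) with −3/2 ≠ −1, and g is not injective, hence not bijective. This x = −3/2 is the requested value below −1.

-3/2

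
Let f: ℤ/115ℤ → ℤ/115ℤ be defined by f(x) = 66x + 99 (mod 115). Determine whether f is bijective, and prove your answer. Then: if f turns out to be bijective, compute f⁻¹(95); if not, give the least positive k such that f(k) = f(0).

101

Recall: f is injective when f(u) = f(v) forces u = v.
If f(u) = f(v), then 66u ≡ 66v (mod 115). Because gcd(66, 115) = 1, we may cancel 66 to get u ≡ v (mod 115).
We now compute 66⁻¹ mod 115 explicitly. Euclid's algorithm: 115 = 1·66 + 49, 66 = 1·49 + 17, 49 = 2·17 + 15, 17 = 1·15 + 2, 15 = 7·2 + 1; back-substituting gives 1 = 61·66 − 35·115, so 66⁻¹ ≡ 61 (mod 115).
For any y ∈ ℤ/115ℤ, x = 61(y − 99) mod 115 satisfies f(x) = 66·61(y − 99) + 99 ≡ y (since 66·61 ≡ 1 mod 115). So every y has a preimage.
Thus f is bijective.
Since f is bijective, we compute f⁻¹(95): solve 66x + 99 ≡ 95 (mod 115), i.e. 66x ≡ 111 (mod 115).
Multiplying by 66⁻¹ = 61 gives x ≡ 61·111 = 6771 = 58·115 + 101 ≡ 101 (mod 115).
Check: f(101) = 66·101 + 99 = 6765 = 58·115 + 95 ≡ 95 (mod 115).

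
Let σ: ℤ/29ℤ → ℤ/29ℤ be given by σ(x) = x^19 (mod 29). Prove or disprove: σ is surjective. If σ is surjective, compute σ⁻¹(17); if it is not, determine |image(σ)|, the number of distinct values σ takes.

Since 29 is prime, the nonzero elements of ℤ/29ℤ form a cyclic group of order 28.
As gcd(19, 28) = 1, raising to the 19th power is a bijection on this group: if a^19 ≡ b^19 then (ab^{−1})^19 = 1, and the only element of order dividing gcd(19, 28) = 1 is 1, so a = b.
With σ(0) = 0 this makes σ injective on all of ℤ/29ℤ, hence bijective (finite equal-size domain and codomain). In particular σ is surjective.
Since σ is surjective, we find the preimage of 17. The inverse of x ↦ x^19 on (ℤ/29ℤ)^× is x ↦ x^3, because 19·3 = 57 = 2·28 + 1 ≡ 1 (mod 28) and x^{28} = 1 for x ≠ 0 (Fermat). So σ⁻¹(17) = 17^3 mod 29.
Repeated squaring mod 29: 17^1 ≡ 17, 17^2 ≡ 17² = 289 ≡ 28. Since 3 = 2 + 1, 17^3 ≡ 28·17: 28·17 = 476 ≡ 12. So 17^3 ≡ 12 (mod 29).
Hence σ⁻¹(17) = 12.

12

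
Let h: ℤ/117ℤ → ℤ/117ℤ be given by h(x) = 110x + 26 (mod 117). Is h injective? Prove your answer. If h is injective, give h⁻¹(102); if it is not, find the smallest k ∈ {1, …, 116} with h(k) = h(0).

56

If h(s) = h(t), then 110s ≡ 110t (mod 117). Because gcd(110, 117) = 1, we may cancel 110 to get s ≡ t (mod 117).
Hence h is injective.
We now compute 110⁻¹ mod 117 explicitly. Euclid's algorithm: 117 = 1·110 + 7, 110 = 15·7 + 5, 7 = 1·5 + 2, 5 = 2·2 + 1; back-substituting gives 1 = 50·110 − 47·117, so 110⁻¹ ≡ 50 (mod 117).
Since h is injective, we find h⁻¹(102): we need 110x ≡ 102 − 26 ≡ 76 (mod 117). Using 110⁻¹ = 50: x ≡ 50·76 = 3800 = 32·117 + 56, so x = 56.
Check: h(56) = 110·56 + 26 = 6186 = 52·117 + 102 ≡ 102 (mod 117).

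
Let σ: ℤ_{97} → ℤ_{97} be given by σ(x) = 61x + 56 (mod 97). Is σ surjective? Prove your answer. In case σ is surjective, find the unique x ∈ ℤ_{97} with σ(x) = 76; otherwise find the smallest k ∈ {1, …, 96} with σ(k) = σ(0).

21

Since gcd(61, 97) = 1, 61 is invertible modulo 97. Euclid's algorithm: 97 = 1·61 + 36, 61 = 1·36 + 25, 36 = 1·25 + 11, 25 = 2·11 + 3, 11 = 3·3 + 2, 3 = 1·2 + 1; back-substituting gives 1 = 35·61 − 22·97, so 61⁻¹ ≡ 35 (mod 97).
Then y ↦ 35(y − 56) is a two-sided inverse to σ, so every y ∈ ℤ_{97} has a preimage.
Therefore σ is surjective.
Since σ is surjective, we compute σ⁻¹(76): solve 61x + 56 ≡ 76 (mod 97), i.e. 61x ≡ 20 (mod 97).
Multiplying by 61⁻¹ = 35 gives x ≡ 35·20 = 700 = 7·97 + 21 ≡ 21 (mod 97).
Check: σ(21) = 61·21 + 56 = 1337 = 13·97 + 76 ≡ 76 (mod 97).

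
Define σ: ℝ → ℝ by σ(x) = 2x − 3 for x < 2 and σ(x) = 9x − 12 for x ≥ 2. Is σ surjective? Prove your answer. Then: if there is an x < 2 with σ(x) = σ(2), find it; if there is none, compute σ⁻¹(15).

3

Both pieces are strictly increasing (slopes 2 and 9), so each is injective on its own interval.
The left piece maps (−∞, 2) onto (−∞, 1); the right piece maps [2, ∞) onto [6, ∞).
The union (−∞, 1) ∪ [6, ∞) omits the interval between 1 and 6; in particular 1 has no preimage. So σ is not surjective.
Because the two images are disjoint, no x < 2 has σ(x) = σ(2), so we compute σ⁻¹(15): 15 lies in [6, ∞), so solve 9x − 12 = 15: x = (15 + 12)/9 = 3.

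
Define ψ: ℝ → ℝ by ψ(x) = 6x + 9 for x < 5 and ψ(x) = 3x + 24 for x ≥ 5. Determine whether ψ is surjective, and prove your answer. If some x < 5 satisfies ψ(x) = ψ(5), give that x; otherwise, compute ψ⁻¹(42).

6

Both pieces are strictly increasing (slopes 6 and 3), so each is injective on its own interval.
The left piece maps (−∞, 5) onto (−∞, 39); the right piece maps [5, ∞) onto [39, ∞).
These images together cover ℝ, so ψ is surjective.
Because the two images are disjoint, no x < 5 has ψ(x) = ψ(5), so we compute ψ⁻¹(42): 42 lies in [39, ∞), so solve 3x + 24 = 42: x = (42 − 24)/3 = 6.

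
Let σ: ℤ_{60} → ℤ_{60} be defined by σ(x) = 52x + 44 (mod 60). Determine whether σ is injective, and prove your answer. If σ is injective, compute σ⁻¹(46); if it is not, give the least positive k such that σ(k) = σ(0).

15

We have gcd(52, 60) = 4 > 1. Taking a = 0 and b = 15: σ(0) = 44 and σ(15) = 52·15 + 44 = 824 ≡ 44 (mod 60).
So σ(0) = σ(15) while 0 ≠ 15, therefore σ is not injective.
Since σ is not injective, we find the least positive k with σ(k) = σ(0): this means 52k ≡ 0 (mod 60), i.e. 60 ∣ 52k. Since gcd(52, 60) = 4, dividing through by 4 this holds exactly when 15 ∣ 13k, and as gcd(13, 15) = 1, exactly when 15 ∣ k.
The smallest positive such k is 15.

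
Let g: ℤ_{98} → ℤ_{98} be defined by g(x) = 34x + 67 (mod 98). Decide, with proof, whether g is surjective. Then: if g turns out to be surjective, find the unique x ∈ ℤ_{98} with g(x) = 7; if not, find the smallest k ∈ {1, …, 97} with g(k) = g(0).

49

Since gcd(34, 98) = 2, we have 34x ≡ 0 (mod 2) for all x, so g(x) ≡ 1 (mod 2).
But 0 ≢ 1 (mod 2), so 0 ∈ ℤ_{98} has no preimage. Hence g is not surjective.
Since g is not surjective, we find the least positive k with g(k) = g(0): this means 34k ≡ 0 (mod 98), i.e. 98 ∣ 34k. Since gcd(34, 98) = 2, dividing through by 2 this holds exactly when 49 ∣ 17k, and as gcd(17, 49) = 1, exactly when 49 ∣ k.
The smallest positive such k is 49.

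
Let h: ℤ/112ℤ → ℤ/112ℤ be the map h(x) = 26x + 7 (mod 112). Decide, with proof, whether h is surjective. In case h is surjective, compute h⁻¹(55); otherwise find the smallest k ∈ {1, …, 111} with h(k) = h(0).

56

Since gcd(26, 112) = 2, we have 26x ≡ 0 (mod 2) for all x, so h(x) ≡ 1 (mod 2).
But 0 ≢ 1 (mod 2), so 0 ∈ ℤ/112ℤ has no preimage. Therefore h is not surjective.
Since h is not surjective, we find the least positive k with h(k) = h(0): this means 26k ≡ 0 (mod 112), i.e. 112 ∣ 26k. Since gcd(26, 112) = 2, dividing through by 2 this holds exactly when 56 ∣ 13k, and as gcd(13, 56) = 1, exactly when 56 ∣ k.
The smallest positive such k is 56.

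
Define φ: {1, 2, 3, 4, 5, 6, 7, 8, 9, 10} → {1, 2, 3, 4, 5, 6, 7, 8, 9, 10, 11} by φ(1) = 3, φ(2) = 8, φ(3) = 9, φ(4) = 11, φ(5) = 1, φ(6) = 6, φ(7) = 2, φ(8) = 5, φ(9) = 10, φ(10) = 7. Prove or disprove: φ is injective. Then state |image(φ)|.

The values φ(1), …, φ(10) are 3, 8, 9, 11, 1, 6, 2, 5, 10, 7 — all distinct.
So φ(u) = φ(v) only when u = v, and φ is injective.
The image of φ is {1, 2, 3, 5, 6, 7, 8, 9, 10, 11}, which has 10 elements.

10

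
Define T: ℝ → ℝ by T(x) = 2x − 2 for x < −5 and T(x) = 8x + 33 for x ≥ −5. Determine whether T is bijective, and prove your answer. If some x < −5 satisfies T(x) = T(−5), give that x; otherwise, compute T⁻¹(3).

Both pieces are strictly increasing (slopes 2 and 8), so each is injective on its own interval.
The left piece maps (−∞, −5) onto (−∞, −12); the right piece maps [−5, ∞) onto [−7, ∞).
The images leave a gap (−12 has no preimage), so T is not surjective, hence not bijective.
Because the two images are disjoint, no x < −5 has T(x) = T(−5), so we compute T⁻¹(3): 3 lies in [−7, ∞), so solve 8x + 33 = 3: x = (3 − 33)/8 = −15/4.

-15/4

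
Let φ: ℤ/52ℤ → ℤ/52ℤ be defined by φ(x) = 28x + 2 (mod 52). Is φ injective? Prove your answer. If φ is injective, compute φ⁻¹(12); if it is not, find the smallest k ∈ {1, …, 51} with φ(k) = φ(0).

13

We have gcd(28, 52) = 4 > 1. Taking u = 0 and v = 13: φ(0) = 2 and φ(13) = 28·13 + 2 = 366 ≡ 2 (mod 52).
So φ(0) = φ(13) while 0 ≠ 13, so φ is not injective.
Since φ is not injective, we find the least positive k with φ(k) = φ(0): this means 28k ≡ 0 (mod 52), i.e. 52 ∣ 28k. Since gcd(28, 52) = 4, dividing through by 4 this holds exactly when 13 ∣ 7k, and as gcd(7, 13) = 1, exactly when 13 ∣ k.
The smallest positive such k is 13.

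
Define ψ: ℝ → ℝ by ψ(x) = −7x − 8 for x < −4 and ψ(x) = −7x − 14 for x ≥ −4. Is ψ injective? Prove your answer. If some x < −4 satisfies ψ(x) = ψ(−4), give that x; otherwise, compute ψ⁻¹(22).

-30/7

Both pieces are strictly decreasing (slopes −7 and −7), so each is injective on its own interval.
The left piece maps (−∞, −4) onto (20, ∞); the right piece maps [−4, ∞) onto (−∞, 14].
These images are disjoint, so no value is attained by both pieces. Thus ψ is injective.
Because the two images are disjoint, no x < −4 has ψ(x) = ψ(−4), so we compute ψ⁻¹(22): 22 lies in (20, ∞), so solve −7x − 8 = 22: x = (22 + 8)/(−7) = −30/7.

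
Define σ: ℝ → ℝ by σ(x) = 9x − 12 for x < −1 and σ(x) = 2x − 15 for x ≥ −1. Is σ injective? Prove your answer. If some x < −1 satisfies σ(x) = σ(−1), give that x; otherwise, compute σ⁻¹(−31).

-19/9

Both pieces are strictly increasing (slopes 9 and 2), so each is injective on its own interval.
The left piece maps (−∞, −1) onto (−∞, −21); the right piece maps [−1, ∞) onto [−17, ∞).
These images are disjoint, so no value is attained by both pieces. So σ is injective.
Because the two images are disjoint, no x < −1 has σ(x) = σ(−1), so we compute σ⁻¹(−31): −31 lies in (−∞, −21), so solve 9x − 12 = −31: x = (−31 + 12)/9 = −19/9.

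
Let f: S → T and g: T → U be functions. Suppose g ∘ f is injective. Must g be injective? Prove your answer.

not injective

No. Take S = {1}, T = {1, 2, 3}, U = {1, 2, 3}, f(a) = a for each a ∈ S, and g(b) = 2 if b ∈ {2, 3} else g(b) = b.
Then g ∘ f = f is injective (S ⊂ T and f is the inclusion), but g(2) = g(3) = 2 with 2 ≠ 3, so g is not injective.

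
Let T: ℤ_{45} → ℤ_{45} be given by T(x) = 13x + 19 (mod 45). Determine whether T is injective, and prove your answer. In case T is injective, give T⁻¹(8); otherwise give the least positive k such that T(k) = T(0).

Suppose T(x_1) = T(x_2) in ℤ_{45}. Then 13x_1 + 19 ≡ 13x_2 + 19 (mod 45), therefore 13(x_1 − x_2) ≡ 0 (mod 45).
Since gcd(13, 45) = 1, 13 is invertible modulo 45, thus x_1 − x_2 ≡ 0 (mod 45), i.e. x_1 = x_2.
So T is injective.
We now compute 13⁻¹ mod 45 explicitly. Euclid's algorithm: 45 = 3·13 + 6, 13 = 2·6 + 1; back-substituting gives 1 = 7·13 − 2·45, so 13⁻¹ ≡ 7 (mod 45).
Since T is injective, we find T⁻¹(8): we need 13x ≡ 8 − 19 ≡ 34 (mod 45). Using 13⁻¹ = 7: x ≡ 7·34 = 238 = 5·45 + 13, so x = 13.
Check: T(13) = 13·13 + 19 = 188 = 4·45 + 8 ≡ 8 (mod 45).

13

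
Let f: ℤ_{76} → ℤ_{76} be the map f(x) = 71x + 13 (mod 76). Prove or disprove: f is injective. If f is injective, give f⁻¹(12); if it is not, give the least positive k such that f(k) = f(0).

61

If f(u) = f(v), then 71u ≡ 71v (mod 76). Because gcd(71, 76) = 1, we may cancel 71 to get u ≡ v (mod 76).
Thus f is injective.
We now compute 71⁻¹ mod 76 explicitly. Euclid's algorithm: 76 = 1·71 + 5, 71 = 14·5 + 1; back-substituting gives 1 = 15·71 − 14·76, so 71⁻¹ ≡ 15 (mod 76).
Since f is injective, we compute f⁻¹(12): solve 71x + 13 ≡ 12 (mod 76), i.e. 71x ≡ 75 (mod 76).
Multiplying by 71⁻¹ = 15 gives x ≡ 15·75 = 1125 = 14·76 + 61 ≡ 61 (mod 76).
Check: f(61) = 71·61 + 13 = 4344 = 57·76 + 12 ≡ 12 (mod 76).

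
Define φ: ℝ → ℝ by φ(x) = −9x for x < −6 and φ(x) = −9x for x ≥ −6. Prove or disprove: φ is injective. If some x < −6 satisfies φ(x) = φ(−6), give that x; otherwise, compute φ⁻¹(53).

-53/9

Both pieces are strictly decreasing (slopes −9 and −9), so each is injective on its own interval.
The left piece maps (−∞, −6) onto (54, ∞); the right piece maps [−6, ∞) onto (−∞, 54].
These images are disjoint, so no value is attained by both pieces. Thus φ is injective.
Because the two images are disjoint, no x < −6 has φ(x) = φ(−6), so we compute φ⁻¹(53): 53 lies in (−∞, 54], so solve −9x = 53: x = (53 − 0)/(−9) = −53/9.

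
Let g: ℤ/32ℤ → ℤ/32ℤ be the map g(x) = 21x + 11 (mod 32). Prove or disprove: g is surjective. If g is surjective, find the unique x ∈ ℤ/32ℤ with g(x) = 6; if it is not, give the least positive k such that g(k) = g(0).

Recall: g is surjective if every y in the codomain equals g(x) for some x in the domain.
Since gcd(21, 32) = 1, 21 is invertible modulo 32. Euclid's algorithm: 32 = 1·21 + 11, 21 = 1·11 + 10, 11 = 1·10 + 1; back-substituting gives 1 = 29·21 − 19·32, so 21⁻¹ ≡ 29 (mod 32).
Then y ↦ 29(y − 11) is a two-sided inverse to g, so every y ∈ ℤ/32ℤ has a preimage.
So g is surjective.
Since g is surjective, we compute g⁻¹(6): solve 21x + 11 ≡ 6 (mod 32), i.e. 21x ≡ 27 (mod 32).
Multiplying by 21⁻¹ = 29 gives x ≡ 29·27 = 783 = 24·32 + 15 ≡ 15 (mod 32).
Check: g(15) = 21·15 + 11 = 326 = 10·32 + 6 ≡ 6 (mod 32).

15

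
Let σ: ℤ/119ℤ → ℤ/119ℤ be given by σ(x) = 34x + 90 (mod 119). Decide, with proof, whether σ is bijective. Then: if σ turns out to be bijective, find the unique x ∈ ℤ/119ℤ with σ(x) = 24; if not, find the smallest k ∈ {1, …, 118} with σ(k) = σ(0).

7

We have gcd(34, 119) = 17 > 1. Taking a = 0 and b = 7: σ(0) = 90 and σ(7) = 34·7 + 90 = 328 ≡ 90 (mod 119).
So σ(0) = σ(7) while 0 ≠ 7, therefore σ is not injective, hence not bijective.
Since σ is not bijective, we find the least positive k with σ(k) = σ(0): this means 34k ≡ 0 (mod 119), i.e. 119 ∣ 34k. Since gcd(34, 119) = 17, dividing through by 17 this holds exactly when 7 ∣ 2k, and as gcd(2, 7) = 1, exactly when 7 ∣ k.
The smallest positive such k is 7.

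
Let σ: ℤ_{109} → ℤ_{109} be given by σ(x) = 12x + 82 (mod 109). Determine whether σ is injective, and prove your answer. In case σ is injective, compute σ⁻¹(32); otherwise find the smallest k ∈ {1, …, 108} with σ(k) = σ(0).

Recall that σ is injective if σ(u) = σ(v) implies u = v.
If σ(u) = σ(v), then 12u ≡ 12v (mod 109). Because gcd(12, 109) = 1, we may cancel 12 to get u ≡ v (mod 109).
Hence σ is injective.
We now compute 12⁻¹ mod 109 explicitly. Euclid's algorithm: 109 = 9·12 + 1; back-substituting gives 1 = 100·12 − 11·109, so 12⁻¹ ≡ 100 (mod 109).
Since σ is injective, we compute σ⁻¹(32): solve 12x + 82 ≡ 32 (mod 109), i.e. 12x ≡ 59 (mod 109).
Multiplying by 12⁻¹ = 100 gives x ≡ 100·59 = 5900 = 54·109 + 14 ≡ 14 (mod 109).
Check: σ(14) = 12·14 + 82 = 250 = 2·109 + 32 ≡ 32 (mod 109).

14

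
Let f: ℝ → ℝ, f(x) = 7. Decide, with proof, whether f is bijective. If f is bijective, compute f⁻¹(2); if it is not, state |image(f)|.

f(0) = 7 = f(1) with 0 ≠ 1, so f is not injective, hence not bijective.
Since f is not bijective, we state |image(f)|: the image of f is {7}, which has 1 element.

1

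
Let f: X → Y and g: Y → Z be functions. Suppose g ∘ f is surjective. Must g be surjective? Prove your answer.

surjective

Let c ∈ Z. Since g ∘ f is surjective, some a ∈ X has g(f(a)) = c. Then b = f(a) ∈ Y satisfies g(b) = c. So g is surjective.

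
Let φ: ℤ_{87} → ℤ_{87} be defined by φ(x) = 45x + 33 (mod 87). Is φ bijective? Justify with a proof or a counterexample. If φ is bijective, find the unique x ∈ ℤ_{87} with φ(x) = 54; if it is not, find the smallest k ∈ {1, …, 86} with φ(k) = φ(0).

Recall that φ is injective if φ(a) = φ(b) implies a = b.
We have gcd(45, 87) = 3 > 1. Taking a = 0 and b = 29: φ(0) = 33 and φ(29) = 45·29 + 33 = 1338 ≡ 33 (mod 87).
So φ(0) = φ(29) while 0 ≠ 29, so φ is not injective, hence not bijective.
Since φ is not bijective, we find the least positive k with φ(k) = φ(0): this means 45k ≡ 0 (mod 87), i.e. 87 ∣ 45k. Since gcd(45, 87) = 3, dividing through by 3 this holds exactly when 29 ∣ 15k, and as gcd(15, 29) = 1, exactly when 29 ∣ k.
The smallest positive such k is 29.

29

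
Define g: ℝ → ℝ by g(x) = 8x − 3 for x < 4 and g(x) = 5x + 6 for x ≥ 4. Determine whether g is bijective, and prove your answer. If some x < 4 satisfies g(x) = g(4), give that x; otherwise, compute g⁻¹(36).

29/8

Both pieces are strictly increasing (slopes 8 and 5), so each is injective on its own interval.
The left piece maps (−∞, 4) onto (−∞, 29); the right piece maps [4, ∞) onto [26, ∞).
These images overlap. In particular g(4) = 26 (right piece), and solving 8x − 3 = 26 on the left piece gives x = 29/8 < 4.
So g(29/8) = g(4) with 29/8 ≠ 4, and g is not injective, hence not bijective. This x = 29/8 is the requested value below 4.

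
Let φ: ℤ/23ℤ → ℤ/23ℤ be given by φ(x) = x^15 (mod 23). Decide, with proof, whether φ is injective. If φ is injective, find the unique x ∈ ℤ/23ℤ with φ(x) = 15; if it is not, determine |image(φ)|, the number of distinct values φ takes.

17

Since 23 is prime, the nonzero elements of ℤ/23ℤ form a cyclic group of order 22.
As gcd(15, 22) = 1, raising to the 15th power is a bijection on this group: if a^15 ≡ b^15 then (ab^{−1})^15 = 1, and the only element of order dividing gcd(15, 22) = 1 is 1, so a = b.
With φ(0) = 0 this makes φ injective on all of ℤ/23ℤ, hence bijective (finite equal-size domain and codomain). In particular φ is injective.
Since φ is injective, we find the preimage of 15. The inverse of x ↦ x^15 on (ℤ/23ℤ)^× is x ↦ x^3, because 15·3 = 45 = 2·22 + 1 ≡ 1 (mod 22) and x^{22} = 1 for x ≠ 0 (Fermat). So φ⁻¹(15) = 15^3 mod 23.
Repeated squaring mod 23: 15^1 ≡ 15, 15^2 ≡ 15² = 225 ≡ 18. Since 3 = 2 + 1, 15^3 ≡ 18·15: 18·15 = 270 ≡ 17. So 15^3 ≡ 17 (mod 23).
Hence φ⁻¹(15) = 17.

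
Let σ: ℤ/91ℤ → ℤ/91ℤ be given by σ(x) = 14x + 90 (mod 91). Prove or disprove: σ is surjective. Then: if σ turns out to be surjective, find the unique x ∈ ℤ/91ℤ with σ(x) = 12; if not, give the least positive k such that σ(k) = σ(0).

Since gcd(14, 91) = 7, we have 14x ≡ 0 (mod 7) for all x, so σ(x) ≡ 6 (mod 7).
But 0 ≢ 6 (mod 7), so 0 ∈ ℤ/91ℤ has no preimage. So σ is not surjective.
Since σ is not surjective, we find the least positive k with σ(k) = σ(0): this means 14k ≡ 0 (mod 91), i.e. 91 ∣ 14k. Since gcd(14, 91) = 7, dividing through by 7 this holds exactly when 13 ∣ 2k, and as gcd(2, 13) = 1, exactly when 13 ∣ k.
The smallest positive such k is 13.

13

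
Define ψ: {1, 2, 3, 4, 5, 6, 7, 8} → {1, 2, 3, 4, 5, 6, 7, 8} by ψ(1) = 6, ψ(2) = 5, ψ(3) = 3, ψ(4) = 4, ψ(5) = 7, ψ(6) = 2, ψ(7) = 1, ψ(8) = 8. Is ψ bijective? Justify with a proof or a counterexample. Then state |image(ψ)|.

The values 6, 5, 3, 4, 7, 2, 1, 8 are a permutation of {1, 2, 3, 4, 5, 6, 7, 8}: each element appears exactly once.
So ψ is injective and surjective, hence bijective.
The image of ψ is {1, 2, 3, 4, 5, 6, 7, 8}, which has 8 elements.

8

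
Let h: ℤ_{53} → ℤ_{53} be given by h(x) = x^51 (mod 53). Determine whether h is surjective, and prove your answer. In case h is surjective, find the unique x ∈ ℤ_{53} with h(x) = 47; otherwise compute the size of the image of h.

44

Since 53 is prime, the nonzero elements of ℤ_{53} form a cyclic group of order 52.
As gcd(51, 52) = 1, raising to the 51st power is a bijection on this group: if x_1^51 ≡ x_2^51 then (x_1x_2^{−1})^51 = 1, and the only element of order dividing gcd(51, 52) = 1 is 1, so x_1 = x_2.
With h(0) = 0 this makes h injective on all of ℤ_{53}, hence bijective (finite equal-size domain and codomain). In particular h is surjective.
Since h is surjective, we find the preimage of 47. The inverse of x ↦ x^51 on (ℤ_{53})^× is x ↦ x^51, because 51·51 = 2601 = 50·52 + 1 ≡ 1 (mod 52) and x^{52} = 1 for x ≠ 0 (Fermat). So h⁻¹(47) = 47^51 mod 53.
Repeated squaring mod 53: 47^1 ≡ 47, 47^2 ≡ 47² = 2209 ≡ 36, 47^4 ≡ 36² = 1296 ≡ 24, 47^8 ≡ 24² = 576 ≡ 46, 47^16 ≡ 46² = 2116 ≡ 49, 47^32 ≡ 49² = 2401 ≡ 16. Since 51 = 32 + 16 + 2 + 1, 47^51 ≡ 16·49·36·47: 16·49 = 784 ≡ 42, then 42·36 = 1512 ≡ 28, then 28·47 = 1316 ≡ 44. So 47^51 ≡ 44 (mod 53).
Hence h⁻¹(47) = 44.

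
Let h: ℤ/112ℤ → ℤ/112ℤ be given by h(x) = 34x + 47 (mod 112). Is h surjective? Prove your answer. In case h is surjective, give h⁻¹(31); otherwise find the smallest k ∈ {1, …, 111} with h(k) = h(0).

56

Since gcd(34, 112) = 2, we have 34x ≡ 0 (mod 2) for all x, so h(x) ≡ 1 (mod 2).
But 0 ≢ 1 (mod 2), so 0 ∈ ℤ/112ℤ has no preimage. Therefore h is not surjective.
Since h is not surjective, we find the least positive k with h(k) = h(0): this means 34k ≡ 0 (mod 112), i.e. 112 ∣ 34k. Since gcd(34, 112) = 2, dividing through by 2 this holds exactly when 56 ∣ 17k, and as gcd(17, 56) = 1, exactly when 56 ∣ k.
The smallest positive such k is 56.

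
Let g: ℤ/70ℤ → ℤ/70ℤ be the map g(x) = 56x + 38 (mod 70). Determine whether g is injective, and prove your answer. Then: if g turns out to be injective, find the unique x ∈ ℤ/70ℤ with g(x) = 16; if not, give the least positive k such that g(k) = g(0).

By definition, g is injective if g(s) = g(t) implies s = t.
We have gcd(56, 70) = 14 > 1. Taking s = 0 and t = 5: g(0) = 38 and g(5) = 56·5 + 38 = 318 ≡ 38 (mod 70).
So g(0) = g(5) while 0 ≠ 5, thus g is not injective.
Since g is not injective, we find the least positive k with g(k) = g(0): this means 56k ≡ 0 (mod 70), i.e. 70 ∣ 56k. Since gcd(56, 70) = 14, dividing through by 14 this holds exactly when 5 ∣ 4k, and as gcd(4, 5) = 1, exactly when 5 ∣ k.
The smallest positive such k is 5.

5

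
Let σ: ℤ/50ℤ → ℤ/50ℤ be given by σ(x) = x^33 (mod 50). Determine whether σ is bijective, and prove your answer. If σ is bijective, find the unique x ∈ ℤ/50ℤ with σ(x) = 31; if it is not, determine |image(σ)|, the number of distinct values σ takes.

42

σ(0) = 0^33 = 0.
σ(10): Repeated squaring mod 50: 10^1 ≡ 10, 10^2 ≡ 10² = 100 ≡ 0, 10^4 ≡ 0² = 0, 10^8 ≡ 0² = 0, 10^16 ≡ 0² = 0, 10^32 ≡ 0² = 0. Since 33 = 32 + 1, 10^33 ≡ 0·10: 0·10 = 0. So 10^33 ≡ 0 (mod 50).
So σ(0) = σ(10) = 0 while 0 ≠ 10, therefore σ is not injective, hence not bijective.
Since σ is not bijective, we determine |image(σ)|. Computing x^33 mod 50 for each x (by repeated squaring, reducing mod 50 at every step), the values σ(0), σ(1), …, σ(49) are: 0, 1, 42, 23, 14, 25, 16, 7, 38, 29, 0, 31, 22, 3, 44, 25, 46, 37, 18, 9, 0, 11, 2, 33, 24, 25, 26, 17, 48, 39, 0, 41, 32, 13, 4, 25, 6, 47, 28, 19, 0, 21, 12, 43, 34, 25, 36, 27, 8, 49.
The distinct values are {0, 1, 2, 3, 4, 6, 7, 8, 9, 11, 12, 13, 14, 16, 17, 18, 19, 21, 22, 23, 24, 25, 26, 27, 28, 29, 31, 32, 33, 34, 36, 37, 38, 39, 41, 42, 43, 44, 46, 47, 48, 49}; there are 42 of them.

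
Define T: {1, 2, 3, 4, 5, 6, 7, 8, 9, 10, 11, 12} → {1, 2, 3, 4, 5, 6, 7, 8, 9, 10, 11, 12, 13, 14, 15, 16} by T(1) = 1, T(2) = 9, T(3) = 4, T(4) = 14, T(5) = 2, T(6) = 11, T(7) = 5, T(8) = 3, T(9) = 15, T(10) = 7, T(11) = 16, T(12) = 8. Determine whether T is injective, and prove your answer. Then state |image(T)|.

12

The values T(1), …, T(12) are 1, 9, 4, 14, 2, 11, 5, 3, 15, 7, 16, 8 — all distinct.
So T(a) = T(b) only when a = b, and T is injective.
The image of T is {1, 2, 3, 4, 5, 7, 8, 9, 11, 14, 15, 16}, which has 12 elements.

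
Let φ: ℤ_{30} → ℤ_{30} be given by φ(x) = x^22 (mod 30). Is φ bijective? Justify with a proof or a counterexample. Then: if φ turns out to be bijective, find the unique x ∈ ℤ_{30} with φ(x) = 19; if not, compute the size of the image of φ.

12

φ(2): Repeated squaring mod 30: 2^1 ≡ 2, 2^2 ≡ 2² = 4, 2^4 ≡ 4² = 16, 2^8 ≡ 16² = 256 ≡ 16, 2^16 ≡ 16² = 256 ≡ 16. Since 22 = 16 + 4 + 2, 2^22 ≡ 16·16·4: 16·16 = 256 ≡ 16, then 16·4 = 64 ≡ 4. So 2^22 ≡ 4 (mod 30).
φ(8): Repeated squaring mod 30: 8^1 ≡ 8, 8^2 ≡ 8² = 64 ≡ 4, 8^4 ≡ 4² = 16, 8^8 ≡ 16² = 256 ≡ 16, 8^16 ≡ 16² = 256 ≡ 16. Since 22 = 16 + 4 + 2, 8^22 ≡ 16·16·4: 16·16 = 256 ≡ 16, then 16·4 = 64 ≡ 4. So 8^22 ≡ 4 (mod 30).
So φ(2) = φ(8) = 4 while 2 ≠ 8, hence φ is not injective, hence not bijective.
Since φ is not bijective, we determine |image(φ)|. Computing x^22 mod 30 for each x (by repeated squaring, reducing mod 30 at every step), the values φ(0), φ(1), …, φ(29) are: 0, 1, 4, 9, 16, 25, 6, 19, 4, 21, 10, 1, 24, 19, 16, 15, 16, 19, 24, 1, 10, 21, 4, 19, 6, 25, 16, 9, 4, 1.
The distinct values are {0, 1, 4, 6, 9, 10, 15, 16, 19, 21, 24, 25}; there are 12 of them.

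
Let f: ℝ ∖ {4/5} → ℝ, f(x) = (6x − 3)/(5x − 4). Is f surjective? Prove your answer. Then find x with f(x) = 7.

If f(x) = 6/5, cross-multiplying gives 5(6x − 3) = 6(5x − 4), which simplifies to −15 = −24 — false.  So 6/5 has no preimage and f is not surjective.
Solving f(x) = 7: cross-multiplying gives 6x − 3 = 7(5x − 4), which rearranges to −29x = −25, so x = 25/29.

25/29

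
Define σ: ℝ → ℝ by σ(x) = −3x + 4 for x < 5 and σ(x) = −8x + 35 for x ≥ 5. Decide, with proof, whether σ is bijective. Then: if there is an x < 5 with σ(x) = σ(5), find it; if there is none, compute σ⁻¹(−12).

3

Both pieces are strictly decreasing (slopes −3 and −8), so each is injective on its own interval.
The left piece maps (−∞, 5) onto (−11, ∞); the right piece maps [5, ∞) onto (−∞, −5].
These images overlap. In particular σ(5) = −5 (right piece), and solving −3x + 4 = −5 on the left piece gives x = 3 < 5.
So σ(3) = σ(5) with 3 ≠ 5, and σ is not injective, hence not bijective. This x = 3 is the requested value below 5.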